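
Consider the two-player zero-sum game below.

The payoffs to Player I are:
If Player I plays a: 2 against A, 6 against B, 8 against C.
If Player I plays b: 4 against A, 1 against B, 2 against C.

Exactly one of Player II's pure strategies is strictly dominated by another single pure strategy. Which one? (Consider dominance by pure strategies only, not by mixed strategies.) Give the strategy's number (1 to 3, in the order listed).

3

Player II prefers columns that give Player I less. Compare C with B: 6 < 8, 1 < 2.
So B strictly dominates C for Player II; C is strictly dominated.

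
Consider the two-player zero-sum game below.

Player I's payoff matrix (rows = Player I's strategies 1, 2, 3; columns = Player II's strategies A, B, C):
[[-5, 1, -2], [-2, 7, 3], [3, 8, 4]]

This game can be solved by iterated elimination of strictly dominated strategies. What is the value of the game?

3

Column B is strictly dominated by A for Player II (-5<1, -2<7, 3<8); eliminate B.
Row 1 is strictly dominated by row 2 (-2>-5, 3>-2); eliminate 1.
Row 2 is strictly dominated by row 3 (3>-2, 4>3); eliminate 2.
Column C is strictly dominated by A for Player II (3<4); eliminate C.
Only (3, A) remains, with payoff 3.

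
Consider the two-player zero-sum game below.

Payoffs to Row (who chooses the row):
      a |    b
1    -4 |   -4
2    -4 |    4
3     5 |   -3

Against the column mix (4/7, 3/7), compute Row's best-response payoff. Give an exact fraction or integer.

11/7

1: (-4)·(4/7) + (-4)·(3/7) = -4.
2: (-4)·(4/7) + (4)·(3/7) = -4/7.
3: (5)·(4/7) + (-3)·(3/7) = 11/7.
The best pure response is 3 with expected payoff 11/7.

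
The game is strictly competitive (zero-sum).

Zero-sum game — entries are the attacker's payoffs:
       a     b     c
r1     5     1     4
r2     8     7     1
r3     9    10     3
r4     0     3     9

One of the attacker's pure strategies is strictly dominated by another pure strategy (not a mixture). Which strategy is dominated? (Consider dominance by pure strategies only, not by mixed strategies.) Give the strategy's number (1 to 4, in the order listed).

2

Compare r2 with r3: 9 > 8, 10 > 7, 3 > 1.
So r3 strictly dominates r2 for the attacker; r2 is strictly dominated.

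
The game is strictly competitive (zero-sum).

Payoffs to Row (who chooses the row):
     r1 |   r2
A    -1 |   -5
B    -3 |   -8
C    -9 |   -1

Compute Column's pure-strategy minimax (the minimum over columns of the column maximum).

-1

The worst case (largest entry) in each column is r1: -1, r2: -1.
The best (smallest) of these is -1.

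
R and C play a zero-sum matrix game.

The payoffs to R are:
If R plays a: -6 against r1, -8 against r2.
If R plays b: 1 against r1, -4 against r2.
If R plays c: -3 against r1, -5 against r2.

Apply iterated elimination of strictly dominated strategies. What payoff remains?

-4

Column r1 is strictly dominated by r2 for C (-8<-6, -4<1, -5<-3); eliminate r1.
Row c is strictly dominated by row b (-4>-5); eliminate c.
Row a is strictly dominated by row b (-4>-8); eliminate a.
Only (b, r2) remains, with payoff -4.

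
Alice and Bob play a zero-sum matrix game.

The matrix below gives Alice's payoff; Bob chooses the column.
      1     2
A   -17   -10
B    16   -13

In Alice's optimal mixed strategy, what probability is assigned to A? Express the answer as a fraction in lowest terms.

Row minima are -17 and -13, so Alice's maximin is -13; column maxima are 16 and -10, so Bob's minimax is -10. These differ, so the equilibrium is in mixed strategies.
Let Alice play A with probability p. Bob is indifferent when −17p + 16(1−p) = −10p − 13(1−p), giving p = 29/36.

29/36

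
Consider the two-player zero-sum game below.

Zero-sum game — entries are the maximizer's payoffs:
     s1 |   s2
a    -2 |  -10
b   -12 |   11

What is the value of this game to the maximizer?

-142/31

Row minima are -10 and -12, so the maximizer's maximin is -10; column maxima are -2 and 11, so the minimizer's minimax is -2. These differ, so the equilibrium is in mixed strategies.
Let the maximizer play a with probability p. The minimizer is indifferent when −2p − 12(1−p) = −10p + 11(1−p), giving p = 23/31.
Let the minimizer play s1 with probability q. The maximizer is indifferent when −2q − 10(1−q) = −12q + 11(1−q), giving q = 21/31.
The value is -2·(21/31) + (-10)·(10/31) = -142/31.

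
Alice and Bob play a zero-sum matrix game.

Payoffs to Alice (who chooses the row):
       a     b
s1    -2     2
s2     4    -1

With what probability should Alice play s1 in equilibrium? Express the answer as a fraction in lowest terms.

5/9

Row minima are -2 and -1, so Alice's maximin is -1; column maxima are 4 and 2, so Bob's minimax is 2. These differ, so the equilibrium is in mixed strategies.
Let Alice play s1 with probability p. Bob is indifferent when −2p + 4(1−p) = 2p − (1−p), giving p = 5/9.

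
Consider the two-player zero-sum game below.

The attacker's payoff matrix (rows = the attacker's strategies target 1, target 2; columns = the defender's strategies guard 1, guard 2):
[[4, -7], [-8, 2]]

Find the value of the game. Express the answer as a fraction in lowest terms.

Row minima are -7 and -8, so the attacker's maximin is -7; column maxima are 4 and 2, so the defender's minimax is 2. These differ, so the equilibrium is in mixed strategies.
Let the attacker play target 1 with probability p. The defender is indifferent when 4p − 8(1−p) = −7p + 2(1−p), giving p = 10/21.
Let the defender play guard 1 with probability q. The attacker is indifferent when 4q − 7(1−q) = −8q + 2(1−q), giving q = 3/7.
The value is 4·(3/7) + (-7)·(4/7) = -16/7.

-16/7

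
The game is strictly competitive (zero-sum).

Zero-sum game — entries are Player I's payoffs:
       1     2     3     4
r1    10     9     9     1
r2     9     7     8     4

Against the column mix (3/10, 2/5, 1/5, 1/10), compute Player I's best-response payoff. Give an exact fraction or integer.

17/2

r1: (10)·(3/10) + (9)·(2/5) + (9)·(1/5) + (1)·(1/10) = 17/2.
r2: (9)·(3/10) + (7)·(2/5) + (8)·(1/5) + (4)·(1/10) = 15/2.
The best pure response is r1 with expected payoff 17/2.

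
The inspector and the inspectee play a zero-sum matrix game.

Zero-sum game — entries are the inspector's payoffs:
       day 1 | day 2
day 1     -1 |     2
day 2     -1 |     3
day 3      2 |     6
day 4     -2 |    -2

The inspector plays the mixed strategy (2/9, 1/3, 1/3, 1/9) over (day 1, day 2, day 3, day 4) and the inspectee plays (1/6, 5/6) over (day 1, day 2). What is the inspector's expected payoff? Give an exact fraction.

Against (1/6, 5/6), each row's expected payoff is day 1: 3/2; day 2: 7/3; day 3: 16/3; day 4: -2.
Taking the (2/9, 1/3, 1/3, 1/9)-weighted average: (2/9)·(3/2) + (1/3)·(7/3) + (1/3)·(16/3) + (1/9)·(-2) = 8/3.

8/3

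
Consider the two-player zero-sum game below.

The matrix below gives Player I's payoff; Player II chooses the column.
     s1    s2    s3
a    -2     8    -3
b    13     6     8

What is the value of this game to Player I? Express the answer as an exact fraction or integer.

82/13

Column s1 is strictly dominated by s3 for Player II (it gives Player I more in every row).
The remaining 2×2 game on (a, b) × (s2, s3) has no saddle point. Let Player I play a with probability p; indifference gives 8p + 6(1−p) = −3p + 8(1−p), so p = 2/13.
Similarly Player II's optimal q on s2 is 11/13, and the value is 8·(11/13) + (-3)·(2/13) = 82/13.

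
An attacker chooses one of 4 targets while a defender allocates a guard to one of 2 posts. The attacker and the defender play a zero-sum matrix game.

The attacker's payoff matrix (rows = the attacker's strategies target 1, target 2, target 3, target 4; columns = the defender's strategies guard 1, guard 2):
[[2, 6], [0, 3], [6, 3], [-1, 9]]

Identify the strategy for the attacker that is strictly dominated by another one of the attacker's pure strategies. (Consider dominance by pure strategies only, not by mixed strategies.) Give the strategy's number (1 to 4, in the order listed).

Compare target 2 with target 1: 2 > 0, 6 > 3.
So target 1 strictly dominates target 2 for the attacker; target 2 is strictly dominated.

2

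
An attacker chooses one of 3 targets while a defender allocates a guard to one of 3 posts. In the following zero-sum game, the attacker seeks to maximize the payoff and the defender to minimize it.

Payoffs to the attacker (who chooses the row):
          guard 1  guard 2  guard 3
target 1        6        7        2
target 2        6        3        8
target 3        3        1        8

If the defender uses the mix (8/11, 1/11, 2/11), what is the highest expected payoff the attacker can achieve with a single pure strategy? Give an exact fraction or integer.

67/11

target 1: (6)·(8/11) + (7)·(1/11) + (2)·(2/11) = 59/11.
target 2: (6)·(8/11) + (3)·(1/11) + (8)·(2/11) = 67/11.
target 3: (3)·(8/11) + (1)·(1/11) + (8)·(2/11) = 41/11.
The best pure response is target 2 with expected payoff 67/11.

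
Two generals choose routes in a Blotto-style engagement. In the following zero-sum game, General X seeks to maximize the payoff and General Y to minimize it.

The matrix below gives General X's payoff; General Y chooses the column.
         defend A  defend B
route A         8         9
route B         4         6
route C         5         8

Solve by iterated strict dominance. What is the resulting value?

Row route B is strictly dominated by row route A (8>4, 9>6); eliminate route B.
Column defend B is strictly dominated by defend A for General Y (8<9, 5<8); eliminate defend B.
Row route C is strictly dominated by row route A (8>5); eliminate route C.
Only (route A, defend A) remains, with payoff 8.

8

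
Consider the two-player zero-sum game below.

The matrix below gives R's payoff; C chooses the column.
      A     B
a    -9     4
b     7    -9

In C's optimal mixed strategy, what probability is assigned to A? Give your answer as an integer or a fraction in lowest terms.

13/29

Row minima are -9 and -9, so R's maximin is -9; column maxima are 7 and 4, so C's minimax is 4. These differ, so the equilibrium is in mixed strategies.
Let C play A with probability q. R is indifferent when −9q + 4(1−q) = 7q − 9(1−q), giving q = 13/29.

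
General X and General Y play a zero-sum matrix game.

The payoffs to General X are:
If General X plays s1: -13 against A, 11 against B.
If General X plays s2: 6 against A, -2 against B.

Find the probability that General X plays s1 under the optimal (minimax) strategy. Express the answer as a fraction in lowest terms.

1/4

Row minima are -13 and -2, so General X's maximin is -2; column maxima are 6 and 11, so General Y's minimax is 6. These differ, so the equilibrium is in mixed strategies.
Let General X play s1 with probability p. General Y is indifferent when −13p + 6(1−p) = 11p − 2(1−p), giving p = 1/4.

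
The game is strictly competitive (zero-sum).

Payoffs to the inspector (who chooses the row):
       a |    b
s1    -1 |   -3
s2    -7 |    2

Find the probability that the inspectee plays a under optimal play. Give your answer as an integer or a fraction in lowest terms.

5/11

Row minima are -3 and -7, so the inspector's maximin is -3; column maxima are -1 and 2, so the inspectee's minimax is -1. These differ, so the equilibrium is in mixed strategies.
Let the inspectee play a with probability q. The inspector is indifferent when −q − 3(1−q) = −7q + 2(1−q), giving q = 5/11.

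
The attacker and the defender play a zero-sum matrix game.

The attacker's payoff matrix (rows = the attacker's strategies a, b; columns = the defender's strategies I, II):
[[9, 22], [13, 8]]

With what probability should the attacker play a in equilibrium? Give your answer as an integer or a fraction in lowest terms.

Row minima are 9 and 8, so the attacker's maximin is 9; column maxima are 13 and 22, so the defender's minimax is 13. These differ, so the equilibrium is in mixed strategies.
Let the attacker play a with probability p. The defender is indifferent when 9p + 13(1−p) = 22p + 8(1−p), giving p = 5/18.

5/18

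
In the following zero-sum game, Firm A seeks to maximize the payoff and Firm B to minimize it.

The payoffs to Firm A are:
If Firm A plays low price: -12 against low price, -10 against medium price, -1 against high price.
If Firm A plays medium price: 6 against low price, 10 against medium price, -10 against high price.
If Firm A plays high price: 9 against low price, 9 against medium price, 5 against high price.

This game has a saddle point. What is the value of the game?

5

Row minima: -12, -10, 5 → Firm A's maximin is 5.
Column maxima: 9, 10, 5 → Firm B's minimax is 5.
They coincide at (high price, high price), so the value is 5.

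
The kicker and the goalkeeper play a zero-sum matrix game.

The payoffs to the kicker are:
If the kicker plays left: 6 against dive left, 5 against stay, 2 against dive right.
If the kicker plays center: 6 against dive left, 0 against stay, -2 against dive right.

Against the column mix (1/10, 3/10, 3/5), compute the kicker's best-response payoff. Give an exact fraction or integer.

33/10

left: (6)·(1/10) + (5)·(3/10) + (2)·(3/5) = 33/10.
center: (6)·(1/10) + (0)·(3/10) + (-2)·(3/5) = -3/5.
The best pure response is left with expected payoff 33/10.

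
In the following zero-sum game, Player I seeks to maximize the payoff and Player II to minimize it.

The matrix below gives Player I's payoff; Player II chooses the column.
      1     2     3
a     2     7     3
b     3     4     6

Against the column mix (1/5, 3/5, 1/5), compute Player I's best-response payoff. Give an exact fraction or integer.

26/5

a: (2)·(1/5) + (7)·(3/5) + (3)·(1/5) = 26/5.
b: (3)·(1/5) + (4)·(3/5) + (6)·(1/5) = 21/5.
The best pure response is a with expected payoff 26/5.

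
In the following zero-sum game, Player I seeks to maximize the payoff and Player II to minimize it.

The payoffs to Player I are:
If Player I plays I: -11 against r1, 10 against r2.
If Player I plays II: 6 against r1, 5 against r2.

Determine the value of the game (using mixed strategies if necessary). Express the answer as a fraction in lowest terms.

115/22

Row minima are -11 and 5, so Player I's maximin is 5; column maxima are 6 and 10, so Player II's minimax is 6. These differ, so the equilibrium is in mixed strategies.
Let Player I play I with probability p. Player II is indifferent when −11p + 6(1−p) = 10p + 5(1−p), giving p = 1/22.
Let Player II play r1 with probability q. Player I is indifferent when −11q + 10(1−q) = 6q + 5(1−q), giving q = 5/22.
The value is -11·(5/22) + (10)·(17/22) = 115/22.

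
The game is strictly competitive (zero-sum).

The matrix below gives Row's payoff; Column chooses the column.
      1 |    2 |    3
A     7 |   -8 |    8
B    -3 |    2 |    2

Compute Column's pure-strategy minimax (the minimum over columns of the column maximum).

2

The worst case (largest entry) in each column is 1: 7, 2: 2, 3: 8.
The best (smallest) of these is 2.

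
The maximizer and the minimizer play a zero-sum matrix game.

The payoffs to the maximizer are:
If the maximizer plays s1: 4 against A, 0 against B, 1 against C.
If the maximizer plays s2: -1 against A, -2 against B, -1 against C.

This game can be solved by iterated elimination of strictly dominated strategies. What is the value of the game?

0

Column A is strictly dominated by B for the minimizer (0<4, -2<-1); eliminate A.
Row s2 is strictly dominated by row s1 (0>-2, 1>-1); eliminate s2.
Column C is strictly dominated by B for the minimizer (0<1); eliminate C.
Only (s1, B) remains, with payoff 0.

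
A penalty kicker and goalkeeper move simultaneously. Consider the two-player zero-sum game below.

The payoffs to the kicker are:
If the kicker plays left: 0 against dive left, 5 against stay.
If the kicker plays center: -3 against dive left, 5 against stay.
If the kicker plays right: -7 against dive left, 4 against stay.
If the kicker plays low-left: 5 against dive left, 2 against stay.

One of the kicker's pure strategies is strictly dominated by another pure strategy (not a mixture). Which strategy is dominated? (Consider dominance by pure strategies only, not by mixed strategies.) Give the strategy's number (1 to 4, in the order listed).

Compare right with left: 0 > -7, 5 > 4.
So left strictly dominates right for the kicker; right is strictly dominated.

3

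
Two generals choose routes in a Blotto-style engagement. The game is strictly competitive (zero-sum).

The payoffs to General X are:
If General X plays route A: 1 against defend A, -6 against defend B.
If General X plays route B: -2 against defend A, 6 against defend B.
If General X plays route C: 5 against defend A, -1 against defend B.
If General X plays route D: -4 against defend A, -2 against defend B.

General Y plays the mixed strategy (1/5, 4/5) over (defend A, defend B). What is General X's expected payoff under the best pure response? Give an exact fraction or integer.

route A: (1)·(1/5) + (-6)·(4/5) = -23/5.
route B: (-2)·(1/5) + (6)·(4/5) = 22/5.
route C: (5)·(1/5) + (-1)·(4/5) = 1/5.
route D: (-4)·(1/5) + (-2)·(4/5) = -12/5.
The best pure response is route B with expected payoff 22/5.

22/5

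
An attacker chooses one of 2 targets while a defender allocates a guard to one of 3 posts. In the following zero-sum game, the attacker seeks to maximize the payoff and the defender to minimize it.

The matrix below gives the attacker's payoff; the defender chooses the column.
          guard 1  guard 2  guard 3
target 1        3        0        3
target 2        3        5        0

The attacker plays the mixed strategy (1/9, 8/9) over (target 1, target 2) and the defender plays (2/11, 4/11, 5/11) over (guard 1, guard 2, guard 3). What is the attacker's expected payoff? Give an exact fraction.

Against (2/11, 4/11, 5/11), each row's expected payoff is target 1: 21/11; target 2: 26/11.
Taking the (1/9, 8/9)-weighted average: (1/9)·(21/11) + (8/9)·(26/11) = 229/99.

229/99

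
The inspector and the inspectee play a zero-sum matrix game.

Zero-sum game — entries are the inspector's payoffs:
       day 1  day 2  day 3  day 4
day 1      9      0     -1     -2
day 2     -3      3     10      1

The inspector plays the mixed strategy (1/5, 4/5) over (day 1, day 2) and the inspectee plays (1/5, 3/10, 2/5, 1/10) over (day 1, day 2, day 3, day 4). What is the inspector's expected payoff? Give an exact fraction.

Against (1/5, 3/10, 2/5, 1/10), each row's expected payoff is day 1: 6/5; day 2: 22/5.
Taking the (1/5, 4/5)-weighted average: (1/5)·(6/5) + (4/5)·(22/5) = 94/25.

94/25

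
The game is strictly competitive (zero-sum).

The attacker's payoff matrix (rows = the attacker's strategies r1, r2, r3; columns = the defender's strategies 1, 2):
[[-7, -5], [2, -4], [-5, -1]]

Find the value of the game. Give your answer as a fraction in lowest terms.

Row r1 is strictly dominated by row r3, so the attacker never plays it.
The remaining 2×2 game on (r2, r3) × (1, 2) has no saddle point. Let the attacker play r2 with probability p; indifference gives 2p − 5(1−p) = −4p − (1−p), so p = 2/5.
Similarly the defender's optimal q on 1 is 3/10, and the value is 2·(3/10) + (-4)·(7/10) = -11/5.

-11/5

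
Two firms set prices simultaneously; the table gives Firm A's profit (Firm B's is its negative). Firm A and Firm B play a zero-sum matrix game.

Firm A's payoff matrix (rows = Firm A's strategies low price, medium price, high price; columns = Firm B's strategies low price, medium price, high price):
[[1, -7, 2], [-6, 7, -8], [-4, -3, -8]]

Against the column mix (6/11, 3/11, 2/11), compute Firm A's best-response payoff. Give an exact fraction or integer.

-1

low price: (1)·(6/11) + (-7)·(3/11) + (2)·(2/11) = -1.
medium price: (-6)·(6/11) + (7)·(3/11) + (-8)·(2/11) = -31/11.
high price: (-4)·(6/11) + (-3)·(3/11) + (-8)·(2/11) = -49/11.
The best pure response is low price with expected payoff -1.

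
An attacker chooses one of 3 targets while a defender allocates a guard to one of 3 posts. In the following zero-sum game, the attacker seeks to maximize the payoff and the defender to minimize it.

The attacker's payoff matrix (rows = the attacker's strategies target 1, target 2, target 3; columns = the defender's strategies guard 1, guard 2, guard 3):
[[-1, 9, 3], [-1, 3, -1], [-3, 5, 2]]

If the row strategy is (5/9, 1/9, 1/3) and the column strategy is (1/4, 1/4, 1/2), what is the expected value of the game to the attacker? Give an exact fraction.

22/9

Against (1/4, 1/4, 1/2), each row's expected payoff is target 1: 7/2; target 2: 0; target 3: 3/2.
Taking the (5/9, 1/9, 1/3)-weighted average: (5/9)·(7/2) + (1/9)·(0) + (1/3)·(3/2) = 22/9.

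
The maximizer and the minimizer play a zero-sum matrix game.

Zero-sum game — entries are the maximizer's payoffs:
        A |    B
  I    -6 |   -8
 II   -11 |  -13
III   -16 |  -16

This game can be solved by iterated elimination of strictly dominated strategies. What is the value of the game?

-8

Row III is strictly dominated by row I (-6>-16, -8>-16); eliminate III.
Column A is strictly dominated by B for the minimizer (-8<-6, -13<-11); eliminate A.
Row II is strictly dominated by row I (-8>-13); eliminate II.
Only (I, B) remains, with payoff -8.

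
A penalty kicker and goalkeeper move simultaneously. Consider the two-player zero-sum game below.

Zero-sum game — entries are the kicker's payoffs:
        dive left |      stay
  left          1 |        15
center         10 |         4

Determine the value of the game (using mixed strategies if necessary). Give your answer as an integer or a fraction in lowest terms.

Row minima are 1 and 4, so the kicker's maximin is 4; column maxima are 10 and 15, so the goalkeeper's minimax is 10. These differ, so the equilibrium is in mixed strategies.
Let the kicker play left with probability p. The goalkeeper is indifferent when p + 10(1−p) = 15p + 4(1−p), giving p = 3/10.
Let the goalkeeper play dive left with probability q. The kicker is indifferent when q + 15(1−q) = 10q + 4(1−q), giving q = 11/20.
The value is 1·(11/20) + (15)·(9/20) = 73/10.

73/10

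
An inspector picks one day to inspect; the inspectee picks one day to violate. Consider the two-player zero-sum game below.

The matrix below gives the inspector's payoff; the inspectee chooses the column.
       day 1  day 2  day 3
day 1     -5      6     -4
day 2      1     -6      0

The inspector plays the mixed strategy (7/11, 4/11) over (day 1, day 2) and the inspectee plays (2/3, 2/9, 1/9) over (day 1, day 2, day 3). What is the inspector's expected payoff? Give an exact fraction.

-178/99

Against (2/3, 2/9, 1/9), each row's expected payoff is day 1: -22/9; day 2: -2/3.
Taking the (7/11, 4/11)-weighted average: (7/11)·(-22/9) + (4/11)·(-2/3) = -178/99.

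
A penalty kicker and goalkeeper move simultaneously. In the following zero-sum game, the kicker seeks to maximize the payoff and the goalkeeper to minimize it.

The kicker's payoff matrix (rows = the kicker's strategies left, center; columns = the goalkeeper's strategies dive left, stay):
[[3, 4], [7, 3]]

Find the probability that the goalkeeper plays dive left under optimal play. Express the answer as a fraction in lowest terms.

Row minima are 3 and 3, so the kicker's maximin is 3; column maxima are 7 and 4, so the goalkeeper's minimax is 4. These differ, so the equilibrium is in mixed strategies.
Let the goalkeeper play dive left with probability q. The kicker is indifferent when 3q + 4(1−q) = 7q + 3(1−q), giving q = 1/5.

1/5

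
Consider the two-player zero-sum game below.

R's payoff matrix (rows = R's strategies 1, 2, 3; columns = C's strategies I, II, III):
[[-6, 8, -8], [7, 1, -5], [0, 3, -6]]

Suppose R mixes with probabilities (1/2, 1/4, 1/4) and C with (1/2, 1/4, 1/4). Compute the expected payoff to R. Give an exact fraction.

-17/16

Against (1/2, 1/4, 1/4), each row's expected payoff is 1: -3; 2: 5/2; 3: -3/4.
Taking the (1/2, 1/4, 1/4)-weighted average: (1/2)·(-3) + (1/4)·(5/2) + (1/4)·(-3/4) = -17/16.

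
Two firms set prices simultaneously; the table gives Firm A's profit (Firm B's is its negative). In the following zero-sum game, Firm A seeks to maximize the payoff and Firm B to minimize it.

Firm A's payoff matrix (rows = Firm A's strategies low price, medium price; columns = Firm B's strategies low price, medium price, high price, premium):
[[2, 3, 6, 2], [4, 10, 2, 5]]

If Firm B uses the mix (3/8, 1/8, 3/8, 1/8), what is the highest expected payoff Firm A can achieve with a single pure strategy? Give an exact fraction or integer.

33/8

low price: (2)·(3/8) + (3)·(1/8) + (6)·(3/8) + (2)·(1/8) = 29/8.
medium price: (4)·(3/8) + (10)·(1/8) + (2)·(3/8) + (5)·(1/8) = 33/8.
The best pure response is medium price with expected payoff 33/8.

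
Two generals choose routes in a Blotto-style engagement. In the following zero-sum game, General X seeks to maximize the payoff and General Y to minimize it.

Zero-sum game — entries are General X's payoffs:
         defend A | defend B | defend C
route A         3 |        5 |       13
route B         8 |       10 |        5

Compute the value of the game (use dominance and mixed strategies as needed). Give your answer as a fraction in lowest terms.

Column defend B is strictly dominated by defend A for General Y (it gives General X more in every row).
The remaining 2×2 game on (route A, route B) × (defend A, defend C) has no saddle point. Let General X play route A with probability p; indifference gives 3p + 8(1−p) = 13p + 5(1−p), so p = 3/13.
Similarly General Y's optimal q on defend A is 8/13, and the value is 3·(8/13) + (13)·(5/13) = 89/13.

89/13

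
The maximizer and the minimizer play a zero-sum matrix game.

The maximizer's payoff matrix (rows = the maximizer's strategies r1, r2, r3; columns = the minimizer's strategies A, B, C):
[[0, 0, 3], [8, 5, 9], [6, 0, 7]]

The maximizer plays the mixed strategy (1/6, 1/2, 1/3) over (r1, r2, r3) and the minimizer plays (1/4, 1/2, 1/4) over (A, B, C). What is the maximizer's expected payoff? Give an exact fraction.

Against (1/4, 1/2, 1/4), each row's expected payoff is r1: 3/4; r2: 27/4; r3: 13/4.
Taking the (1/6, 1/2, 1/3)-weighted average: (1/6)·(3/4) + (1/2)·(27/4) + (1/3)·(13/4) = 55/12.

55/12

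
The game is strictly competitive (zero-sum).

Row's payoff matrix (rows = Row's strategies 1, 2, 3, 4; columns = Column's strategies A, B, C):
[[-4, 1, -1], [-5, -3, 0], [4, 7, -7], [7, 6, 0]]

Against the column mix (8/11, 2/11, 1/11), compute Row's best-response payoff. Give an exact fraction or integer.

1: (-4)·(8/11) + (1)·(2/11) + (-1)·(1/11) = -31/11.
2: (-5)·(8/11) + (-3)·(2/11) + (0)·(1/11) = -46/11.
3: (4)·(8/11) + (7)·(2/11) + (-7)·(1/11) = 39/11.
4: (7)·(8/11) + (6)·(2/11) + (0)·(1/11) = 68/11.
The best pure response is 4 with expected payoff 68/11.

68/11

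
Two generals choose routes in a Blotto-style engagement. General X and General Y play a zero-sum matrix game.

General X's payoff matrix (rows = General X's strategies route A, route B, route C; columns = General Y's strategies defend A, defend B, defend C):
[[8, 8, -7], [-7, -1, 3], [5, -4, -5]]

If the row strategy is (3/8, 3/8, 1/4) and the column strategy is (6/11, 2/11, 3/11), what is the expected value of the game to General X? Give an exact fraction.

19/44

Against (6/11, 2/11, 3/11), each row's expected payoff is route A: 43/11; route B: -35/11; route C: 7/11.
Taking the (3/8, 3/8, 1/4)-weighted average: (3/8)·(43/11) + (3/8)·(-35/11) + (1/4)·(7/11) = 19/44.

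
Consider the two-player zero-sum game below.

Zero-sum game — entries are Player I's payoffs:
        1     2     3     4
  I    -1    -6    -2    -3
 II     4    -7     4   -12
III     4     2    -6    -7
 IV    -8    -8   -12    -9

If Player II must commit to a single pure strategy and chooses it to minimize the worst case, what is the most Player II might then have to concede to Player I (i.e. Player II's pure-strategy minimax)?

The worst case (largest entry) in each column is 1: 4, 2: 2, 3: 4, 4: -3.
The best (smallest) of these is -3.

-3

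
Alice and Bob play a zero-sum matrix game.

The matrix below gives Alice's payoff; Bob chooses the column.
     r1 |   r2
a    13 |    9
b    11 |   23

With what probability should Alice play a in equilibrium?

3/4

Row minima are 9 and 11, so Alice's maximin is 11; column maxima are 13 and 23, so Bob's minimax is 13. These differ, so the equilibrium is in mixed strategies.
Let Alice play a with probability p. Bob is indifferent when 13p + 11(1−p) = 9p + 23(1−p), giving p = 3/4.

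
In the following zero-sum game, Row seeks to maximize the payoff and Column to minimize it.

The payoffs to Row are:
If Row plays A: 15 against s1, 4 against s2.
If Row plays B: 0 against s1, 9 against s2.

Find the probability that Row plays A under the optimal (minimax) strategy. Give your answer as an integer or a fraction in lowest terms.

Row minima are 4 and 0, so Row's maximin is 4; column maxima are 15 and 9, so Column's minimax is 9. These differ, so the equilibrium is in mixed strategies.
Let Row play A with probability p. Column is indifferent when 15p = 4p + 9(1−p), giving p = 9/20.

9/20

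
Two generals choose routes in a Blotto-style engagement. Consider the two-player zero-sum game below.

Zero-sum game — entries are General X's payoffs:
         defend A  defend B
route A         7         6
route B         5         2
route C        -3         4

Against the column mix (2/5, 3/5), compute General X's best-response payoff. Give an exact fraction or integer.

route A: (7)·(2/5) + (6)·(3/5) = 32/5.
route B: (5)·(2/5) + (2)·(3/5) = 16/5.
route C: (-3)·(2/5) + (4)·(3/5) = 6/5.
The best pure response is route A with expected payoff 32/5.

32/5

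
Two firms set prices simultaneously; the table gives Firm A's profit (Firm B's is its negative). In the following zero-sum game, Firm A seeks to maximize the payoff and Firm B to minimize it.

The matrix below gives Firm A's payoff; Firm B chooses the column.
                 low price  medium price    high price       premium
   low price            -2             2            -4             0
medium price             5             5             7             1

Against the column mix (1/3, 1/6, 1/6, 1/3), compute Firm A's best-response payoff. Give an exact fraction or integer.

4

low price: (-2)·(1/3) + (2)·(1/6) + (-4)·(1/6) + (0)·(1/3) = -1.
medium price: (5)·(1/3) + (5)·(1/6) + (7)·(1/6) + (1)·(1/3) = 4.
The best pure response is medium price with expected payoff 4.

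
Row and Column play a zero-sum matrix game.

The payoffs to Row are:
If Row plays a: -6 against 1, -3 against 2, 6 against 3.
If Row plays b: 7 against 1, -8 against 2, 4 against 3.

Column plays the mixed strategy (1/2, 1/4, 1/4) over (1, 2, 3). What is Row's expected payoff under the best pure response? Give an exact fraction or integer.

a: (-6)·(1/2) + (-3)·(1/4) + (6)·(1/4) = -9/4.
b: (7)·(1/2) + (-8)·(1/4) + (4)·(1/4) = 5/2.
The best pure response is b with expected payoff 5/2.

5/2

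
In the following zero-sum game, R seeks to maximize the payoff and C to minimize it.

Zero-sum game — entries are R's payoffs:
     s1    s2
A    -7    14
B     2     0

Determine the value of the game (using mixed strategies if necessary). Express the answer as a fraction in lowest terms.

Row minima are -7 and 0, so R's maximin is 0; column maxima are 2 and 14, so C's minimax is 2. These differ, so the equilibrium is in mixed strategies.
Let R play A with probability p. C is indifferent when −7p + 2(1−p) = 14p, giving p = 2/23.
Let C play s1 with probability q. R is indifferent when −7q + 14(1−q) = 2q, giving q = 14/23.
The value is -7·(14/23) + (14)·(9/23) = 28/23.

28/23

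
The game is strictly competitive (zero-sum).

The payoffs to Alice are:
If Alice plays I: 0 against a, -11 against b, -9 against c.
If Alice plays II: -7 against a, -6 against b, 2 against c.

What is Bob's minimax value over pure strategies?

The worst case (largest entry) in each column is a: 0, b: -6, c: 2.
The best (smallest) of these is -6.

-6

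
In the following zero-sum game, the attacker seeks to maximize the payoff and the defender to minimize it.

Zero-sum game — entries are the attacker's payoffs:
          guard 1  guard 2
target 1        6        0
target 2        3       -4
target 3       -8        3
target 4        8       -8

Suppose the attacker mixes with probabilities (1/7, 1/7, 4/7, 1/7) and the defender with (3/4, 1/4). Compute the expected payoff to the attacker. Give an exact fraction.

Against (3/4, 1/4), each row's expected payoff is target 1: 9/2; target 2: 5/4; target 3: -21/4; target 4: 4.
Taking the (1/7, 1/7, 4/7, 1/7)-weighted average: (1/7)·(9/2) + (1/7)·(5/4) + (4/7)·(-21/4) + (1/7)·(4) = -45/28.

-45/28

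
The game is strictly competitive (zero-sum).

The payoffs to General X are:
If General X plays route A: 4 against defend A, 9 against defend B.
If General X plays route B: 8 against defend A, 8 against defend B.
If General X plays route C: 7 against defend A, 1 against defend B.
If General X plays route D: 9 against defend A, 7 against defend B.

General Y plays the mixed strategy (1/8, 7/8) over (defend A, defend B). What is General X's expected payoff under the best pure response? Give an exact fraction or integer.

67/8

route A: (4)·(1/8) + (9)·(7/8) = 67/8.
route B: (8)·(1/8) + (8)·(7/8) = 8.
route C: (7)·(1/8) + (1)·(7/8) = 7/4.
route D: (9)·(1/8) + (7)·(7/8) = 29/4.
The best pure response is route A with expected payoff 67/8.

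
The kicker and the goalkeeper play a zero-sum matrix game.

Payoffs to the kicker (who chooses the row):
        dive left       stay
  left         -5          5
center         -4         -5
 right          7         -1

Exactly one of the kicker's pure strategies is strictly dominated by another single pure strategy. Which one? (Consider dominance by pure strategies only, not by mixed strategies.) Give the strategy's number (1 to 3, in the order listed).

2

Compare center with right: 7 > -4, -1 > -5.
So right strictly dominates center for the kicker; center is strictly dominated.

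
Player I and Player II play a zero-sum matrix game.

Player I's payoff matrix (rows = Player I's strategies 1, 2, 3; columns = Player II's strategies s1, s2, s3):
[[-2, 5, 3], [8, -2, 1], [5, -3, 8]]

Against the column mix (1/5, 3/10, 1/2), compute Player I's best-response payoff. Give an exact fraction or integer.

1: (-2)·(1/5) + (5)·(3/10) + (3)·(1/2) = 13/5.
2: (8)·(1/5) + (-2)·(3/10) + (1)·(1/2) = 3/2.
3: (5)·(1/5) + (-3)·(3/10) + (8)·(1/2) = 41/10.
The best pure response is 3 with expected payoff 41/10.

41/10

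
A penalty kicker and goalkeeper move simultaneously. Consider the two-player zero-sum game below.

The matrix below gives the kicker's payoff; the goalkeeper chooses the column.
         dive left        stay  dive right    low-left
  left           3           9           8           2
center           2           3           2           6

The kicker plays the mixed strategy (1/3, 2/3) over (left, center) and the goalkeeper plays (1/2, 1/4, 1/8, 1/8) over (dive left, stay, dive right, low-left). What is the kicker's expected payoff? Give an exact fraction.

7/2

Against (1/2, 1/4, 1/8, 1/8), each row's expected payoff is left: 5; center: 11/4.
Taking the (1/3, 2/3)-weighted average: (1/3)·(5) + (2/3)·(11/4) = 7/2.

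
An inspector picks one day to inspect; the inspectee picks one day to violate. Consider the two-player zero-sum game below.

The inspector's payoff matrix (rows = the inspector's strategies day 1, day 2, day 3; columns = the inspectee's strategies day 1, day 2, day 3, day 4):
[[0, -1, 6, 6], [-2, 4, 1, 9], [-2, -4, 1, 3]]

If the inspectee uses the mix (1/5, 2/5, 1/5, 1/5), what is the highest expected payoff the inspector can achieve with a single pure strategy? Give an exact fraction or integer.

16/5

day 1: (0)·(1/5) + (-1)·(2/5) + (6)·(1/5) + (6)·(1/5) = 2.
day 2: (-2)·(1/5) + (4)·(2/5) + (1)·(1/5) + (9)·(1/5) = 16/5.
day 3: (-2)·(1/5) + (-4)·(2/5) + (1)·(1/5) + (3)·(1/5) = -6/5.
The best pure response is day 2 with expected payoff 16/5.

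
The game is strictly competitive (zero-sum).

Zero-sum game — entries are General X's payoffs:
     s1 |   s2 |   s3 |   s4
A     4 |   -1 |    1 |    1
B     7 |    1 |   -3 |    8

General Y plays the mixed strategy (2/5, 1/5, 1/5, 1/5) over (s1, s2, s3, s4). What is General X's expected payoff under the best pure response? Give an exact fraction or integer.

4

A: (4)·(2/5) + (-1)·(1/5) + (1)·(1/5) + (1)·(1/5) = 9/5.
B: (7)·(2/5) + (1)·(1/5) + (-3)·(1/5) + (8)·(1/5) = 4.
The best pure response is B with expected payoff 4.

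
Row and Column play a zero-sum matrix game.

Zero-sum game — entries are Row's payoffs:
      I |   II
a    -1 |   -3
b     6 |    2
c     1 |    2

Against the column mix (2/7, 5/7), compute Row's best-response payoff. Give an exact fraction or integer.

22/7

a: (-1)·(2/7) + (-3)·(5/7) = -17/7.
b: (6)·(2/7) + (2)·(5/7) = 22/7.
c: (1)·(2/7) + (2)·(5/7) = 12/7.
The best pure response is b with expected payoff 22/7.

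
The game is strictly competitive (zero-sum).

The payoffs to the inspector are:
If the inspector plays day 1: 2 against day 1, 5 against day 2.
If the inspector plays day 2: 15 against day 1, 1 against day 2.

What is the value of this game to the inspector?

Row minima are 2 and 1, so the inspector's maximin is 2; column maxima are 15 and 5, so the inspectee's minimax is 5. These differ, so the equilibrium is in mixed strategies.
Let the inspector play day 1 with probability p. The inspectee is indifferent when 2p + 15(1−p) = 5p + (1−p), giving p = 14/17.
Let the inspectee play day 1 with probability q. The inspector is indifferent when 2q + 5(1−q) = 15q + (1−q), giving q = 4/17.
The value is 2·(4/17) + (5)·(13/17) = 73/17.

73/17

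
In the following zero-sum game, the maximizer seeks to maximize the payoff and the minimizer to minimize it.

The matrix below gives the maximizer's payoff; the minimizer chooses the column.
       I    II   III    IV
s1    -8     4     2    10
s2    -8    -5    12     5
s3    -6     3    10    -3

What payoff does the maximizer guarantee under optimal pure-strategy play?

Row minima: -8, -8, -6 → the maximizer's maximin is -6.
Column maxima: -6, 4, 12, 10 → the minimizer's minimax is -6.
They coincide at (s3, I), so the value is -6.

-6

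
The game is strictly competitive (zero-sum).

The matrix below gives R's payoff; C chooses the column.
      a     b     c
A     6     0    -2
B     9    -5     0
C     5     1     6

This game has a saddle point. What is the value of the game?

Row minima: -2, -5, 1 → R's maximin is 1.
Column maxima: 9, 1, 6 → C's minimax is 1.
They coincide at (C, b), so the value is 1.

1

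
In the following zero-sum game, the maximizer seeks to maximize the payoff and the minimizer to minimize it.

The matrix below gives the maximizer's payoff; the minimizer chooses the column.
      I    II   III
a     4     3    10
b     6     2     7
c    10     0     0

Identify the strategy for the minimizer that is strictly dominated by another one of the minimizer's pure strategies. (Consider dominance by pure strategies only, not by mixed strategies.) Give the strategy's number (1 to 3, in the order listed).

The minimizer prefers columns that give the maximizer less. Compare I with II: 3 < 4, 2 < 6, 0 < 10.
So II strictly dominates I for the minimizer; I is strictly dominated.

1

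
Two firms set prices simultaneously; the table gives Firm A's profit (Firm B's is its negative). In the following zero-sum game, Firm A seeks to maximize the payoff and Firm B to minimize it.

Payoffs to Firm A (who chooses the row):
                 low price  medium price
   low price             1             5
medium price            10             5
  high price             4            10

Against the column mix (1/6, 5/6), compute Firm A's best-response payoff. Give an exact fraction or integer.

9

low price: (1)·(1/6) + (5)·(5/6) = 13/3.
medium price: (10)·(1/6) + (5)·(5/6) = 35/6.
high price: (4)·(1/6) + (10)·(5/6) = 9.
The best pure response is high price with expected payoff 9.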